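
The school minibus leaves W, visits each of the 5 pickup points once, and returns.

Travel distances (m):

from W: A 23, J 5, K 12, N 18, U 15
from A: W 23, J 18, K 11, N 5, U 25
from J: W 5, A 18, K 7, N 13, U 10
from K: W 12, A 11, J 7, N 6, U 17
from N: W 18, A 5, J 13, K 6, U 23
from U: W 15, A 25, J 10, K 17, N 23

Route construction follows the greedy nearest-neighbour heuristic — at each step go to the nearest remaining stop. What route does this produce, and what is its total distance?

Nearest-neighbour total = 63 m; route W → J → K → N → A → U → W.

At W the remaining stops are J 5, K 12, U 15, N 18, A 23; go to J.
At J the remaining stops are K 7, U 10, N 13, A 18; go to K.
At K the remaining stops are N 6, A 11, U 17; go to N.
At N the remaining stops are A 5, U 23; go to A.
At A the remaining stops are U 25; go to U.
Return U→W: 15.
Total = 5 + 7 + 6 + 5 + 25 + 15 = 63.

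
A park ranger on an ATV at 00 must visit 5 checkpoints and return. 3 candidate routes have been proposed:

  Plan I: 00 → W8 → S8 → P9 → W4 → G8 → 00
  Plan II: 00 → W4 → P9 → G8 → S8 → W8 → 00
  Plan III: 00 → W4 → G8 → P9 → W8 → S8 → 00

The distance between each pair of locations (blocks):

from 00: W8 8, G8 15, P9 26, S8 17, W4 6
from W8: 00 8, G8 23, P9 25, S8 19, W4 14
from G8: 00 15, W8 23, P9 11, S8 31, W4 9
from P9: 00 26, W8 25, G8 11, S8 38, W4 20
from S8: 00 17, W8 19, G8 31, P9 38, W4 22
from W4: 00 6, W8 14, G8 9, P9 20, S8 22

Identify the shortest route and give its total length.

Shortest is Plan III, total 87 blocks.

Plan I: 8 + 19 + 38 + 20 + 9 + 15 = 109
Plan II: 6 + 20 + 11 + 31 + 19 + 8 = 95
Plan III: 6 + 9 + 11 + 25 + 19 + 17 = 87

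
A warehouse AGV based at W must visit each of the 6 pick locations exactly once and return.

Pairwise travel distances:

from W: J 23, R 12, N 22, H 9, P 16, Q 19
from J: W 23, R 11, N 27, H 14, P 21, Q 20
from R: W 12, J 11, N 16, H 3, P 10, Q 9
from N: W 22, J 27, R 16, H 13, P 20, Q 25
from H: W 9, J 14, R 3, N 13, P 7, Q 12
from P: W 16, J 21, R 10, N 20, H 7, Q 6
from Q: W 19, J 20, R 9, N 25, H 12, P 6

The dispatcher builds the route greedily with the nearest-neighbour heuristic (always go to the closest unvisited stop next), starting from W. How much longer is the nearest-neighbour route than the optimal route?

The nearest-neighbour route is 6 longer than optimal.

W: H=9, R=12, P=16, Q=19, N=22, J=23 ⇒ H
H: R=3, P=7, Q=12, N=13, J=14 ⇒ R
R: Q=9, P=10, J=11, N=16 ⇒ Q
Q: P=6, J=20, N=25 ⇒ P
P: N=20, J=21 ⇒ N
N: J=27 ⇒ J
NN route W → H → R → Q → P → N → J → W costs 97.
Optimal: W → J → R → Q → P → N → H → W costs 91 (by enumerating all 360 distinct tours).
Excess = 97 − 91 = 6.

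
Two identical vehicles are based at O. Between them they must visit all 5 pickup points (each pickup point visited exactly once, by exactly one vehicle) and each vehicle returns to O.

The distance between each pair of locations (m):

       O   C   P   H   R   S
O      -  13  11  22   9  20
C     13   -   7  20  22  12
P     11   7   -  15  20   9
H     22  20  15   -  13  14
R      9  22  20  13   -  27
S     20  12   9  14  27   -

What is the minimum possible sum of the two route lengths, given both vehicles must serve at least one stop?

Try each way of splitting the stops between the two vehicles (each non-empty) and, for each split, find the best tour for each vehicle:
  {C} + {P, H, R, S}: 26 + 56 = 82
  {P} + {C, H, R, S}: 22 + 61 = 83
  {C, P} + {H, R, S}: 31 + 56 = 87
  {H} + {C, P, R, S}: 44 + 63 = 107
  {C, H} + {P, R, S}: 55 + 56 = 111
  {P, H} + {C, R, S}: 48 + 61 = 109
  … (15 splits in total)
Best: vehicle 1 O → C → O = 26; vehicle 2 O → P → S → H → R → O = 56; combined 82.

Minimum combined distance: 82 m.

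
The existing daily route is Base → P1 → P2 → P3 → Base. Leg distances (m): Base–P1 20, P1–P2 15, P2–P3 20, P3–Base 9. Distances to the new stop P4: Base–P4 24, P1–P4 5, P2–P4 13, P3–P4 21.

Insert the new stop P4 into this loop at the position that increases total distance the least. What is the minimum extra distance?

Insertion cost between consecutive stops i–j is d(i,P4) + d(P4,j) − d(i,j):
  between Base and P1: 24 + 5 − 20 = 9
  between P1 and P2: 5 + 13 − 15 = 3
  between P2 and P3: 13 + 21 − 20 = 14
  between P3 and Base: 21 + 24 − 9 = 36
Cheapest insertion is between P1 and P2, adding 3.
New total = 64 + 3 = 67.

Adding 3 m by placing P4 on the P1–P2 leg.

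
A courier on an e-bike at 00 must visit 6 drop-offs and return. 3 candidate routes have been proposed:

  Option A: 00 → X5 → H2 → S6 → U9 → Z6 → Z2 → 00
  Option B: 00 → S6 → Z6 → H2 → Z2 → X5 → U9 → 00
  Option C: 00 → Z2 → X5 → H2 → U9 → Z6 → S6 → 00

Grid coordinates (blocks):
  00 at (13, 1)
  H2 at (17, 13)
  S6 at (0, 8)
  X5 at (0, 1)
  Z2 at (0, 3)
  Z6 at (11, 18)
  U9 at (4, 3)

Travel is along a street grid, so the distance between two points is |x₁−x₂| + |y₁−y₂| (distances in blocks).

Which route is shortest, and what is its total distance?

Option A: 13 + 29 + 22 + 9 + 22 + 26 + 15 = 136
Option B: 20 + 21 + 11 + 27 + 2 + 6 + 11 = 98
Option C: 15 + 2 + 29 + 23 + 22 + 21 + 20 = 132

Shortest is Option B, total 98 blocks.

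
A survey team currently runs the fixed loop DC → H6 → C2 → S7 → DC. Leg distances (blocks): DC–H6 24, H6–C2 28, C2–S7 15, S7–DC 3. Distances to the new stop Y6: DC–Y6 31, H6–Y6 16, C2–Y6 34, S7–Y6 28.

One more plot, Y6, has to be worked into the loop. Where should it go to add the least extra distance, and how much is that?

Insertion cost between consecutive stops i–j is d(i,Y6) + d(Y6,j) − d(i,j):
  between DC and H6: 31 + 16 − 24 = 23
  between H6 and C2: 16 + 34 − 28 = 22
  between C2 and S7: 34 + 28 − 15 = 47
  between S7 and DC: 28 + 31 − 3 = 56
Cheapest insertion is between H6 and C2, adding 22.
New total = 70 + 22 = 92.

Adding 22 blocks by placing Y6 on the H6–C2 leg.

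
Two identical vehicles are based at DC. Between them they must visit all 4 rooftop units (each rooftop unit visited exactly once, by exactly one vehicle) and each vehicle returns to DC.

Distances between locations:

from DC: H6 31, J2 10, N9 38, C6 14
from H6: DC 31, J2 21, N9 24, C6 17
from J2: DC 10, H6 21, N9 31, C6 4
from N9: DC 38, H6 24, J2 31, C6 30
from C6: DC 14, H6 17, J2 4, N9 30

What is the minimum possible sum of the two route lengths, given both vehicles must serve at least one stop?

Check every non-empty split of the stops between the two vehicles; for each half take its own optimal tour:
  {H6} + {J2, N9, C6}: 62 + 82 = 144
  {J2} + {H6, N9, C6}: 20 + 93 = 113
  {H6, J2} + {N9, C6}: 62 + 82 = 144
  {N9} + {H6, J2, C6}: 76 + 62 = 138
  {H6, N9} + {J2, C6}: 93 + 28 = 121
  {J2, N9} + {H6, C6}: 79 + 62 = 141
  … (7 splits in total)
Best: vehicle 1 DC → J2 → DC = 20; vehicle 2 DC → N9 → H6 → C6 → DC = 93; combined 113.

Minimum combined distance: 113.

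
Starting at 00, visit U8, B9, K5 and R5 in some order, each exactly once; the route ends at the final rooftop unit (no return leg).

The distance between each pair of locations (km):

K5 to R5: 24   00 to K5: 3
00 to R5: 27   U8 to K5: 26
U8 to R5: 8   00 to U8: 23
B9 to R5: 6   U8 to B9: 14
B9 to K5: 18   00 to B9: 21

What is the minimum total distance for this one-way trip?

Minimum one-way distance = 35 km.

There are 4! = 24 possible orderings.
00 → U8 → B9 → K5 → R5: 23+14+18+24 = 79
00 → U8 → B9 → R5 → K5: 23+14+6+24 = 67
00 → U8 → K5 → B9 → R5: 23+26+18+6 = 73
00 → U8 → K5 → R5 → B9: 23+26+24+6 = 79
00 → U8 → R5 → B9 → K5: 23+8+6+18 = 55
00 → U8 → R5 → K5 → B9: 23+8+24+18 = 73
00 → B9 → U8 → K5 → R5: 21+14+26+24 = 85
00 → B9 → U8 → R5 → K5: 21+14+8+24 = 67
00 → B9 → K5 → U8 → R5: 21+18+26+8 = 73
00 → B9 → K5 → R5 → U8: 21+18+24+8 = 71
00 → B9 → R5 → U8 → K5: 21+6+8+26 = 61
00 → B9 → R5 → K5 → U8: 21+6+24+26 = 77
00 → K5 → U8 → B9 → R5: 3+26+14+6 = 49
00 → K5 → U8 → R5 → B9: 3+26+8+6 = 43
… (10 more)
00 → K5 → B9 → R5 → U8: 3+18+6+8 = 35  ← best
The minimum is 35.
One shortest path: 00 → K5 → B9 → R5 → U8.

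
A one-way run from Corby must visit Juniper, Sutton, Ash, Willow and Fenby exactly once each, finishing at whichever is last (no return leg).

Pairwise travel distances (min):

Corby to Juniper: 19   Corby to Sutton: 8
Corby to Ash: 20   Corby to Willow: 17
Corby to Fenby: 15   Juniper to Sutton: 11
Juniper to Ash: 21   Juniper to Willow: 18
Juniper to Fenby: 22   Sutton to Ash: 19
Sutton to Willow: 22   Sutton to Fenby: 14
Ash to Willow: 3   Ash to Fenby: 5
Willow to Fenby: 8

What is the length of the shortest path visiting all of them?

Minimum one-way distance = 45 min.

There are 5! = 120 possible orderings.
Corby → Juniper → Sutton → Ash → Willow → Fenby: 19+11+19+3+8 = 60
Corby → Juniper → Sutton → Ash → Fenby → Willow: 19+11+19+5+8 = 62
Corby → Juniper → Sutton → Willow → Ash → Fenby: 19+11+22+3+5 = 60
Corby → Juniper → Sutton → Willow → Fenby → Ash: 19+11+22+8+5 = 65
Corby → Juniper → Sutton → Fenby → Ash → Willow: 19+11+14+5+3 = 52
Corby → Juniper → Sutton → Fenby → Willow → Ash: 19+11+14+8+3 = 55
Corby → Juniper → Ash → Sutton → Willow → Fenby: 19+21+19+22+8 = 89
Corby → Juniper → Ash → Sutton → Fenby → Willow: 19+21+19+14+8 = 81
Corby → Juniper → Ash → Willow → Sutton → Fenby: 19+21+3+22+14 = 79
Corby → Juniper → Ash → Willow → Fenby → Sutton: 19+21+3+8+14 = 65
Corby → Juniper → Ash → Fenby → Sutton → Willow: 19+21+5+14+22 = 81
Corby → Juniper → Ash → Fenby → Willow → Sutton: 19+21+5+8+22 = 75
Corby → Juniper → Willow → Sutton → Ash → Fenby: 19+18+22+19+5 = 83
Corby → Juniper → Willow → Sutton → Fenby → Ash: 19+18+22+14+5 = 78
… (106 more)
Corby → Sutton → Juniper → Willow → Ash → Fenby: 8+11+18+3+5 = 45  ← best
The minimum is 45.
One shortest path: Corby → Sutton → Juniper → Willow → Ash → Fenby.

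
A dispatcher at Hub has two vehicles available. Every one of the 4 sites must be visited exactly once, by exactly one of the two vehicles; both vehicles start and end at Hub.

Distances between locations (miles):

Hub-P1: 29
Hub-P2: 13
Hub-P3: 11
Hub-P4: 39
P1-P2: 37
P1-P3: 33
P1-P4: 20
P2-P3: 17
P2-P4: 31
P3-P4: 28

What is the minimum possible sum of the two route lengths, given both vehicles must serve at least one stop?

Try each way of splitting the stops between the two vehicles (each non-empty) and, for each split, find the best tour for each vehicle:
  {P1} + {P2, P3, P4}: 58 + 83 = 141
  {P2} + {P1, P3, P4}: 26 + 88 = 114
  {P1, P2} + {P3, P4}: 79 + 78 = 157
  {P3} + {P1, P2, P4}: 22 + 93 = 115
  {P1, P3} + {P2, P4}: 73 + 83 = 156
  {P2, P3} + {P1, P4}: 41 + 88 = 129
  … (7 splits in total)
Best: vehicle 1 Hub → P2 → Hub = 26; vehicle 2 Hub → P1 → P4 → P3 → Hub = 88; combined 114.

Minimum combined distance: 114 miles.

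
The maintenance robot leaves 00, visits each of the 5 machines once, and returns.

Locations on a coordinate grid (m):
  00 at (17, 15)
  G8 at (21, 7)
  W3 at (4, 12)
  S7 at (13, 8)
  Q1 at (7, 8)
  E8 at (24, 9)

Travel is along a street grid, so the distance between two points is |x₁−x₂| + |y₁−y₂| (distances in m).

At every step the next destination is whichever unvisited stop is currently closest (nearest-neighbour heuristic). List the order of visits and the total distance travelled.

From 00: distances to unvisited — S7=11, G8=12, E8=13, W3=16, Q1=17. Nearest is S7 (11).
From S7: distances to unvisited — Q1=6, G8=9, E8=12, W3=13. Nearest is Q1 (6).
From Q1: distances to unvisited — W3=7, G8=15, E8=18. Nearest is W3 (7).
From W3: distances to unvisited — G8=22, E8=23. Nearest is G8 (22).
From G8: distances to unvisited — E8=5. Nearest is E8 (5).
Return E8→00: 13.
Total = 11 + 6 + 7 + 22 + 5 + 13 = 64.

Total distance 64 m via the nearest-neighbour route 00 → S7 → Q1 → W3 → G8 → E8 → 00.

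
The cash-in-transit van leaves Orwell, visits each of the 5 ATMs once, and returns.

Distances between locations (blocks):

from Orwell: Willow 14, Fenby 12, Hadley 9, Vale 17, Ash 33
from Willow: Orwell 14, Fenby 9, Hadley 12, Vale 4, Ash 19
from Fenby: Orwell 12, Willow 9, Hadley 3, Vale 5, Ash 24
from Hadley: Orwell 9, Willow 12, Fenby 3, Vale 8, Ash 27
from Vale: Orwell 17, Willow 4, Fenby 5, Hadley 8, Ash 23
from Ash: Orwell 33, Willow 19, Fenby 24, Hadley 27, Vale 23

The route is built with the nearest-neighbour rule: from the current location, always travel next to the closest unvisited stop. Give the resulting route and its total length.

73 blocks along Orwell → Hadley → Fenby → Vale → Willow → Ash → Orwell.

From Orwell: distances to unvisited — Hadley=9, Fenby=12, Willow=14, Vale=17, Ash=33. Nearest is Hadley (9).
From Hadley: distances to unvisited — Fenby=3, Vale=8, Willow=12, Ash=27. Nearest is Fenby (3).
From Fenby: distances to unvisited — Vale=5, Willow=9, Ash=24. Nearest is Vale (5).
From Vale: distances to unvisited — Willow=4, Ash=23. Nearest is Willow (4).
From Willow: distances to unvisited — Ash=19. Nearest is Ash (19).
Return Ash→Orwell: 33.
Total = 9 + 3 + 5 + 4 + 19 + 33 = 73.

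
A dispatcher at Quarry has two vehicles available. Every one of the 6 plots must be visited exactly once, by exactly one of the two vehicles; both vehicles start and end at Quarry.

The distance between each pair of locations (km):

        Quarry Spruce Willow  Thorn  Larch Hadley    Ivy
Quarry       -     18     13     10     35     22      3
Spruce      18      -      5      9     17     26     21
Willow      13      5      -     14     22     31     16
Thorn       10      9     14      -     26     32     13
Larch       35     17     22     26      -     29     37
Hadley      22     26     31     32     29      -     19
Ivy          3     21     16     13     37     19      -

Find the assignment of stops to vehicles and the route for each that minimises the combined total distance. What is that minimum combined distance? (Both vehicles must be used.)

Minimum combined distance: 103 km.

There are 2^5 − 1 = 31 ways to divide the 6 stops into two non-empty groups. For each, the best each vehicle can do is its own shortest tour through its group:
  {Spruce} + {Willow, Thorn, Larch, Hadley, Ivy}: 36 + 97 = 133
  {Willow} + {Spruce, Thorn, Larch, Hadley, Ivy}: 26 + 87 = 113
  {Spruce, Willow} + {Thorn, Larch, Hadley, Ivy}: 36 + 87 = 123
  {Thorn} + {Spruce, Willow, Larch, Hadley, Ivy}: 20 + 86 = 106
  {Spruce, Thorn} + {Willow, Larch, Hadley, Ivy}: 37 + 86 = 123
  {Willow, Thorn} + {Spruce, Larch, Hadley, Ivy}: 37 + 86 = 123
  … (31 splits in total)
  {Spruce, Willow, Thorn, Larch, Hadley} + {Ivy}: 97 + 6 = 103  ← best
Best: vehicle 1 Quarry → Thorn → Spruce → Willow → Larch → Hadley → Quarry = 97; vehicle 2 Quarry → Ivy → Quarry = 6; combined 103.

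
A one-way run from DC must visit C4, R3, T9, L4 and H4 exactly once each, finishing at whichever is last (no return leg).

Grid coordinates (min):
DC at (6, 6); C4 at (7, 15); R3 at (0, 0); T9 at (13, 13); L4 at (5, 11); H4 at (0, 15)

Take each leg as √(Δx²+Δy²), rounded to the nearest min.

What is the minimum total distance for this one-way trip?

There are 5! = 120 possible orderings.
DC→C4→R3→T9→L4→H4: 9+17+18+8+6 = 58
DC→C4→R3→T9→H4→L4: 9+17+18+13+6 = 63
DC→C4→R3→L4→T9→H4: 9+17+12+8+13 = 59
DC→C4→R3→L4→H4→T9: 9+17+12+6+13 = 57
DC→C4→R3→H4→T9→L4: 9+17+15+13+8 = 62
DC→C4→R3→H4→L4→T9: 9+17+15+6+8 = 55
DC→C4→T9→R3→L4→H4: 9+6+18+12+6 = 51
DC→C4→T9→R3→H4→L4: 9+6+18+15+6 = 54
DC→C4→T9→L4→R3→H4: 9+6+8+12+15 = 50
DC→C4→T9→L4→H4→R3: 9+6+8+6+15 = 44
DC→C4→T9→H4→R3→L4: 9+6+13+15+12 = 55
DC→C4→T9→H4→L4→R3: 9+6+13+6+12 = 46
DC→C4→L4→R3→T9→H4: 9+4+12+18+13 = 56
DC→C4→L4→R3→H4→T9: 9+4+12+15+13 = 53
… (106 more)
DC→R3→L4→H4→C4→T9: 8+12+6+7+6 = 39  ← best
The minimum is 39.
One shortest path: DC → R3 → L4 → H4 → C4 → T9.

Minimum one-way distance = 39 min.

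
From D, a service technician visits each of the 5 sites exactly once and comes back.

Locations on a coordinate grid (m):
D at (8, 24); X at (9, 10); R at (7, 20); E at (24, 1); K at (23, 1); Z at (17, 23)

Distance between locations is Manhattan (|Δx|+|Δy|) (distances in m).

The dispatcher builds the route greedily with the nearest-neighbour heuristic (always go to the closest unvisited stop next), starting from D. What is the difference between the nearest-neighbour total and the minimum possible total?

D: R=5, Z=10, X=15, K=38, E=39 ⇒ R
R: X=12, Z=13, K=35, E=36 ⇒ X
X: Z=21, K=23, E=24 ⇒ Z
Z: K=28, E=29 ⇒ K
K: E=1 ⇒ E
NN route D → R → X → Z → K → E → D costs 106.
Optimal: D → R → X → E → K → Z → D costs 80 (by enumerating all 60 distinct tours).
Excess = 106 − 80 = 26.

Excess over optimum: 26 m.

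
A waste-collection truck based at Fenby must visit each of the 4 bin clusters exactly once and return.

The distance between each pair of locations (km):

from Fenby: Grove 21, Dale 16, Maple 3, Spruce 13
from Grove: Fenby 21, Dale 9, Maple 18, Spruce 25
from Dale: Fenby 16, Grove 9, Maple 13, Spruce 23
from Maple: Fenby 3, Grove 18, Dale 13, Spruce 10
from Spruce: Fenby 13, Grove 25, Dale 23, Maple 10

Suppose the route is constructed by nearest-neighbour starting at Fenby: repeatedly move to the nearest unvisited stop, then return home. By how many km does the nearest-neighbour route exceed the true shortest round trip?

From Fenby: Maple=3, Spruce=13, Dale=16, Grove=21 → choose Maple (3).
From Maple: Spruce=10, Dale=13, Grove=18 → choose Spruce (10).
From Spruce: Dale=23, Grove=25 → choose Dale (23).
From Dale: Grove=9 → choose Grove (9).
NN route Fenby → Maple → Spruce → Dale → Grove → Fenby costs 66.
Optimal: Fenby → Dale → Grove → Spruce → Maple → Fenby costs 63 (by enumerating all 12 distinct tours).
Excess = 66 − 63 = 3.

3 km longer than the optimal tour.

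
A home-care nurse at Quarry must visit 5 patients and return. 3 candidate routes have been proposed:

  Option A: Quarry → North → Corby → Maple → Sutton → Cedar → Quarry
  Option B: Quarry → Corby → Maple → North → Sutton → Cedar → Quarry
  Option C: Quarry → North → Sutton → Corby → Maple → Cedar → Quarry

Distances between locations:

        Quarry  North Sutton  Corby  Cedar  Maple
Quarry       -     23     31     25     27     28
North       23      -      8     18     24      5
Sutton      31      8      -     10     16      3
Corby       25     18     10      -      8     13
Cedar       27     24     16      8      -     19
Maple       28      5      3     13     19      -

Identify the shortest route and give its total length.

Option A: 23 + 18 + 13 + 3 + 16 + 27 = 100
Option B: 25 + 13 + 5 + 8 + 16 + 27 = 94
Option C: 23 + 8 + 10 + 13 + 19 + 27 = 100

94 — Option B is the shortest.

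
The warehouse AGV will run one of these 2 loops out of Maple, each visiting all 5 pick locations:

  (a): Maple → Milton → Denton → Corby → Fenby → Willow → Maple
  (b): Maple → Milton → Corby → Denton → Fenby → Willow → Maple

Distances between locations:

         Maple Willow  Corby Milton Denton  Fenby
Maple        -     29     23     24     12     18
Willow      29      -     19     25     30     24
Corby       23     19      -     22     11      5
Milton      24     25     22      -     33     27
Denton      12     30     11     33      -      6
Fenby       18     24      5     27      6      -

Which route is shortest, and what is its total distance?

Shortest is (b), total 116.

(a): 24 + 33 + 11 + 5 + 24 + 29 = 126
(b): 24 + 22 + 11 + 6 + 24 + 29 = 116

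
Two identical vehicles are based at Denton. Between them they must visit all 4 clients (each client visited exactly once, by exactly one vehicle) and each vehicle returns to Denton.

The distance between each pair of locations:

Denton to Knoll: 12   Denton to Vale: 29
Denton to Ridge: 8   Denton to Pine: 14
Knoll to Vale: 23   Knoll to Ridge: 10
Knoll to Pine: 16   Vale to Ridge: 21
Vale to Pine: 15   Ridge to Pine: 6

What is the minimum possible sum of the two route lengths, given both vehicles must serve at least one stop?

80 — the smallest possible combined total.

Try each way of splitting the stops between the two vehicles (each non-empty) and, for each split, find the best tour for each vehicle:
  {Knoll} + {Vale, Ridge, Pine}: 24 + 58 = 82
  {Vale} + {Knoll, Ridge, Pine}: 58 + 42 = 100
  {Knoll, Vale} + {Ridge, Pine}: 64 + 28 = 92
  {Ridge} + {Knoll, Vale, Pine}: 16 + 64 = 80
  {Knoll, Ridge} + {Vale, Pine}: 30 + 58 = 88
  {Vale, Ridge} + {Knoll, Pine}: 58 + 42 = 100
  … (7 splits in total)
Best: vehicle 1 Denton → Ridge → Denton = 16; vehicle 2 Denton → Knoll → Vale → Pine → Denton = 64; combined 80.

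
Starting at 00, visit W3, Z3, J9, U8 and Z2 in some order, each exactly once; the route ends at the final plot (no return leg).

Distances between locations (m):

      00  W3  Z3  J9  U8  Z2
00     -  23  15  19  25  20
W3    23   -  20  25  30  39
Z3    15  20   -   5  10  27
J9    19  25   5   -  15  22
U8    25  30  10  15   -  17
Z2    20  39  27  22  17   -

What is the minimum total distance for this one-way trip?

There are 5! = 120 possible orderings.
00 - W3 - Z3 - J9 - U8 - Z2: 23+20+5+15+17 = 80
00 - W3 - Z3 - J9 - Z2 - U8: 23+20+5+22+17 = 87
00 - W3 - Z3 - U8 - J9 - Z2: 23+20+10+15+22 = 90
00 - W3 - Z3 - U8 - Z2 - J9: 23+20+10+17+22 = 92
00 - W3 - Z3 - Z2 - J9 - U8: 23+20+27+22+15 = 107
00 - W3 - Z3 - Z2 - U8 - J9: 23+20+27+17+15 = 102
00 - W3 - J9 - Z3 - U8 - Z2: 23+25+5+10+17 = 80
00 - W3 - J9 - Z3 - Z2 - U8: 23+25+5+27+17 = 97
00 - W3 - J9 - U8 - Z3 - Z2: 23+25+15+10+27 = 100
00 - W3 - J9 - U8 - Z2 - Z3: 23+25+15+17+27 = 107
00 - W3 - J9 - Z2 - Z3 - U8: 23+25+22+27+10 = 107
00 - W3 - J9 - Z2 - U8 - Z3: 23+25+22+17+10 = 97
00 - W3 - U8 - Z3 - J9 - Z2: 23+30+10+5+22 = 90
00 - W3 - U8 - Z3 - Z2 - J9: 23+30+10+27+22 = 112
… (106 more)
00 - Z2 - U8 - Z3 - J9 - W3: 20+17+10+5+25 = 77  ← best
The minimum is 77.
One shortest path: 00 → Z2 → U8 → Z3 → J9 → W3.

Minimum one-way distance = 77 m.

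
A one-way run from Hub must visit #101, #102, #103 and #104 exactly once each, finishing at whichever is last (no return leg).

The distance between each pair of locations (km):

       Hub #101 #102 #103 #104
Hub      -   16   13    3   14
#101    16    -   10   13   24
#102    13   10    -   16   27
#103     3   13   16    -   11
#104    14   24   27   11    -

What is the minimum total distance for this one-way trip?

Shortest open route: 47 km.

There are 4! = 24 possible orderings.
Hub - #101 - #102 - #103 - #104: 16+10+16+11 = 53
Hub - #101 - #102 - #104 - #103: 16+10+27+11 = 64
Hub - #101 - #103 - #102 - #104: 16+13+16+27 = 72
Hub - #101 - #103 - #104 - #102: 16+13+11+27 = 67
Hub - #101 - #104 - #102 - #103: 16+24+27+16 = 83
Hub - #101 - #104 - #103 - #102: 16+24+11+16 = 67
Hub - #102 - #101 - #103 - #104: 13+10+13+11 = 47
Hub - #102 - #101 - #104 - #103: 13+10+24+11 = 58
Hub - #102 - #103 - #101 - #104: 13+16+13+24 = 66
Hub - #102 - #103 - #104 - #101: 13+16+11+24 = 64
Hub - #102 - #104 - #101 - #103: 13+27+24+13 = 77
Hub - #102 - #104 - #103 - #101: 13+27+11+13 = 64
Hub - #103 - #101 - #102 - #104: 3+13+10+27 = 53
Hub - #103 - #101 - #104 - #102: 3+13+24+27 = 67
… (10 more)
The minimum is 47.
One shortest path: Hub → #102 → #101 → #103 → #104.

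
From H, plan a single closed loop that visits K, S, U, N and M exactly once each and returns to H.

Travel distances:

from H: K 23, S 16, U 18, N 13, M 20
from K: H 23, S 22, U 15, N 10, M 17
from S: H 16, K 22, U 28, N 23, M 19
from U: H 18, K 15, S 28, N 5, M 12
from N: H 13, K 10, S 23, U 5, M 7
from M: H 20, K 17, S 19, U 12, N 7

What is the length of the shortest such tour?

85 — the shortest possible round trip.

H - K - S - U - N - M - H: 23+22+28+5+7+20 = 105
H - K - S - U - M - N - H: 23+22+28+12+7+13 = 105
H - K - S - N - U - M - H: 23+22+23+5+12+20 = 105
H - K - S - N - M - U - H: 23+22+23+7+12+18 = 105
H - K - S - M - U - N - H: 23+22+19+12+5+13 = 94
H - K - S - M - N - U - H: 23+22+19+7+5+18 = 94
H - K - U - S - N - M - H: 23+15+28+23+7+20 = 116
H - K - U - S - M - N - H: 23+15+28+19+7+13 = 105
H - K - U - N - S - M - H: 23+15+5+23+19+20 = 105
H - K - U - N - M - S - H: 23+15+5+7+19+16 = 85
H - K - U - M - S - N - H: 23+15+12+19+23+13 = 105
H - K - U - M - N - S - H: 23+15+12+7+23+16 = 96
H - K - N - S - U - M - H: 23+10+23+28+12+20 = 116
H - K - N - S - M - U - H: 23+10+23+19+12+18 = 105
… (46 more)
The minimum is 85.
One optimal route: H → K → U → N → M → S → H (or its reverse).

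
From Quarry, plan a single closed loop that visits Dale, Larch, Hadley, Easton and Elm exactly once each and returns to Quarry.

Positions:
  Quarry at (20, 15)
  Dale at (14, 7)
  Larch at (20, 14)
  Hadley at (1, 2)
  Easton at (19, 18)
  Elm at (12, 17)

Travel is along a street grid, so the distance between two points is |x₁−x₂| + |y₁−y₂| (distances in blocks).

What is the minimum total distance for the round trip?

Shortest round trip = 70 blocks.

There are 60 distinct closed tours to check (reversals are equivalent).
Quarry - Dale - Larch - Hadley - Easton - Elm - Quarry: 14+13+31+34+8+10 = 110
Quarry - Dale - Larch - Hadley - Elm - Easton - Quarry: 14+13+31+26+8+4 = 96
Quarry - Dale - Larch - Easton - Hadley - Elm - Quarry: 14+13+5+34+26+10 = 102
Quarry - Dale - Larch - Easton - Elm - Hadley - Quarry: 14+13+5+8+26+32 = 98
Quarry - Dale - Larch - Elm - Hadley - Easton - Quarry: 14+13+11+26+34+4 = 102
Quarry - Dale - Larch - Elm - Easton - Hadley - Quarry: 14+13+11+8+34+32 = 112
Quarry - Dale - Hadley - Larch - Easton - Elm - Quarry: 14+18+31+5+8+10 = 86
Quarry - Dale - Hadley - Larch - Elm - Easton - Quarry: 14+18+31+11+8+4 = 86
Quarry - Dale - Hadley - Easton - Larch - Elm - Quarry: 14+18+34+5+11+10 = 92
Quarry - Dale - Hadley - Easton - Elm - Larch - Quarry: 14+18+34+8+11+1 = 86
Quarry - Dale - Hadley - Elm - Larch - Easton - Quarry: 14+18+26+11+5+4 = 78
Quarry - Dale - Hadley - Elm - Easton - Larch - Quarry: 14+18+26+8+5+1 = 72
Quarry - Dale - Easton - Larch - Hadley - Elm - Quarry: 14+16+5+31+26+10 = 102
Quarry - Dale - Easton - Larch - Elm - Hadley - Quarry: 14+16+5+11+26+32 = 104
… (46 more)
Quarry - Larch - Dale - Hadley - Elm - Easton - Quarry: 1+13+18+26+8+4 = 70  ← best
The minimum is 70.
One optimal route: Quarry → Larch → Dale → Hadley → Elm → Easton → Quarry (or its reverse).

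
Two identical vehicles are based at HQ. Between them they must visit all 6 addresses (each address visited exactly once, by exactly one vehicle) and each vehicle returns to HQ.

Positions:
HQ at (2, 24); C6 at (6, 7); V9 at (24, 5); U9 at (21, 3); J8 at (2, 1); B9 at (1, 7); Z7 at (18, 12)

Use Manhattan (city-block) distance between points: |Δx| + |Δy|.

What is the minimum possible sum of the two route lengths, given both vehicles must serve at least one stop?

Minimum combined distance: 134.

Check every non-empty split of the stops between the two vehicles; for each half take its own optimal tour:
  {C6} + {V9, U9, J8, B9, Z7}: 42 + 92 = 134
  {V9} + {C6, U9, J8, B9, Z7}: 82 + 94 = 176
  {C6, V9} + {U9, J8, B9, Z7}: 82 + 86 = 168
  {U9} + {C6, V9, J8, B9, Z7}: 80 + 96 = 176
  {C6, U9} + {V9, J8, B9, Z7}: 80 + 92 = 172
  {V9, U9} + {C6, J8, B9, Z7}: 86 + 80 = 166
  … (31 splits in total)
Best: vehicle 1 HQ → C6 → HQ = 42; vehicle 2 HQ → B9 → J8 → U9 → V9 → Z7 → HQ = 92; combined 134.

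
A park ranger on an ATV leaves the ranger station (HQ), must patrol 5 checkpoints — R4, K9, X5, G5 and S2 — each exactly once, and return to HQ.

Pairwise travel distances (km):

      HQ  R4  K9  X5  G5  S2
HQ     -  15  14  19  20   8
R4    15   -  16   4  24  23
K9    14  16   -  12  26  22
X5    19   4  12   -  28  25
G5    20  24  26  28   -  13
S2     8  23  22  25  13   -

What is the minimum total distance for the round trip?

There are 60 distinct closed tours to check (reversals are equivalent).
HQ→R4→K9→X5→G5→S2→HQ: 15+16+12+28+13+8 = 92
HQ→R4→K9→X5→S2→G5→HQ: 15+16+12+25+13+20 = 101
HQ→R4→K9→G5→X5→S2→HQ: 15+16+26+28+25+8 = 118
HQ→R4→K9→G5→S2→X5→HQ: 15+16+26+13+25+19 = 114
HQ→R4→K9→S2→X5→G5→HQ: 15+16+22+25+28+20 = 126
HQ→R4→K9→S2→G5→X5→HQ: 15+16+22+13+28+19 = 113
HQ→R4→X5→K9→G5→S2→HQ: 15+4+12+26+13+8 = 78
HQ→R4→X5→K9→S2→G5→HQ: 15+4+12+22+13+20 = 86
HQ→R4→X5→G5→K9→S2→HQ: 15+4+28+26+22+8 = 103
HQ→R4→X5→G5→S2→K9→HQ: 15+4+28+13+22+14 = 96
HQ→R4→X5→S2→K9→G5→HQ: 15+4+25+22+26+20 = 112
HQ→R4→X5→S2→G5→K9→HQ: 15+4+25+13+26+14 = 97
HQ→R4→G5→K9→X5→S2→HQ: 15+24+26+12+25+8 = 110
HQ→R4→G5→K9→S2→X5→HQ: 15+24+26+22+25+19 = 131
… (46 more)
HQ→K9→X5→R4→G5→S2→HQ: 14+12+4+24+13+8 = 75  ← best
The minimum is 75.
One optimal route: HQ → K9 → X5 → R4 → G5 → S2 → HQ (or its reverse).

75 km — the shortest possible round trip.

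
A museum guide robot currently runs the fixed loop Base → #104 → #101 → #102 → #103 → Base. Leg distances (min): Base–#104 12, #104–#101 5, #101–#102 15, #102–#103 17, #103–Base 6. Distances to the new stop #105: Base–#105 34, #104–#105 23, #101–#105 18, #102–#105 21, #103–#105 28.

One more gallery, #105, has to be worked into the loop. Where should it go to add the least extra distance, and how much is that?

Adding 24 min by placing #105 on the #101–#102 leg.

Insertion cost between consecutive stops i–j is d(i,#105) + d(#105,j) − d(i,j):
  between Base and #104: 34 + 23 − 12 = 45
  between #104 and #101: 23 + 18 − 5 = 36
  between #101 and #102: 18 + 21 − 15 = 24
  between #102 and #103: 21 + 28 − 17 = 32
  between #103 and Base: 28 + 34 − 6 = 56
Cheapest insertion is between #101 and #102, adding 24.
New total = 55 + 24 = 79.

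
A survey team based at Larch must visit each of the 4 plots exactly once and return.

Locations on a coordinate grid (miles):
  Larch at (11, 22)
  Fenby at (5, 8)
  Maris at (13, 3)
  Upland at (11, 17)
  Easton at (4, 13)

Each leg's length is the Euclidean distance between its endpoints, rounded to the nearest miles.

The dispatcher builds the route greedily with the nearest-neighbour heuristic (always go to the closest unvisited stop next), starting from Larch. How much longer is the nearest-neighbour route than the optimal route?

From Larch: Upland=5, Easton=11, Fenby=15, Maris=19 → choose Upland (5).
From Upland: Easton=8, Fenby=11, Maris=14 → choose Easton (8).
From Easton: Fenby=5, Maris=13 → choose Fenby (5).
From Fenby: Maris=9 → choose Maris (9).
NN route Larch → Upland → Easton → Fenby → Maris → Larch costs 46.
Optimal: Larch → Upland → Maris → Fenby → Easton → Larch costs 44 (by enumerating all 12 distinct tours).
Excess = 46 − 44 = 2.

The nearest-neighbour route is 2 miles longer than optimal.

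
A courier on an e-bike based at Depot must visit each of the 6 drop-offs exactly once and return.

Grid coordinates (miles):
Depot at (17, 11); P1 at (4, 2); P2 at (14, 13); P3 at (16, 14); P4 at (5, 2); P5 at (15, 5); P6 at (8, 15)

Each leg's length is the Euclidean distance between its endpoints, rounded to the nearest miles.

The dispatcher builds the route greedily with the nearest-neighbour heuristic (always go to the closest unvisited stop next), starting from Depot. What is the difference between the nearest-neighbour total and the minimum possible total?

The nearest-neighbour route is 8 miles longer than optimal.

Depot: P3=3, P2=4, P5=6, P6=10, P4=15, P1=16 ⇒ P3
P3: P2=2, P6=8, P5=9, P4=16, P1=17 ⇒ P2
P2: P6=6, P5=8, P4=14, P1=15 ⇒ P6
P6: P5=12, P4=13, P1=14 ⇒ P5
P5: P4=10, P1=11 ⇒ P4
P4: P1=1 ⇒ P1
NN route Depot → P3 → P2 → P6 → P5 → P4 → P1 → Depot costs 50.
Optimal: Depot → P3 → P2 → P6 → P1 → P4 → P5 → Depot costs 42 (by enumerating all 360 distinct tours).
Excess = 50 − 42 = 8.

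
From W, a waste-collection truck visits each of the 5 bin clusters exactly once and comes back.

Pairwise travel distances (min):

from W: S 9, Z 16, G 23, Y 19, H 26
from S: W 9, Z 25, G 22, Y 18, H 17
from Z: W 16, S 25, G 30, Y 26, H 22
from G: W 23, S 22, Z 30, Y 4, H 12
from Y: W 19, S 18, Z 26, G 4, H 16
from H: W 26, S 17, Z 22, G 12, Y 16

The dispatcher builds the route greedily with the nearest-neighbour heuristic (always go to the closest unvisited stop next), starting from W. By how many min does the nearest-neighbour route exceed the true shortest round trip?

From W: S=9, Z=16, Y=19, G=23, H=26 → choose S (9).
From S: H=17, Y=18, G=22, Z=25 → choose H (17).
From H: G=12, Y=16, Z=22 → choose G (12).
From G: Y=4, Z=30 → choose Y (4).
From Y: Z=26 → choose Z (26).
NN route W → S → H → G → Y → Z → W costs 84.
Optimal: W → S → Y → G → H → Z → W costs 81 (by enumerating all 60 distinct tours).
Excess = 84 − 81 = 3.

Excess over optimum: 3 min.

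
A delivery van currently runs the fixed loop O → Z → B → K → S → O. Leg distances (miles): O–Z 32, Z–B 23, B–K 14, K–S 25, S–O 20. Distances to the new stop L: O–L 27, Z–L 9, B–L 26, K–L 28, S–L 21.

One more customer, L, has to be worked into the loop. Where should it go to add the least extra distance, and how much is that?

+4 miles — insert L between O and Z.

Insertion cost between consecutive stops i–j is d(i,L) + d(L,j) − d(i,j):
  between O and Z: 27 + 9 − 32 = 4
  between Z and B: 9 + 26 − 23 = 12
  between B and K: 26 + 28 − 14 = 40
  between K and S: 28 + 21 − 25 = 24
  between S and O: 21 + 27 − 20 = 28
Cheapest insertion is between O and Z, adding 4.
New total = 114 + 4 = 118.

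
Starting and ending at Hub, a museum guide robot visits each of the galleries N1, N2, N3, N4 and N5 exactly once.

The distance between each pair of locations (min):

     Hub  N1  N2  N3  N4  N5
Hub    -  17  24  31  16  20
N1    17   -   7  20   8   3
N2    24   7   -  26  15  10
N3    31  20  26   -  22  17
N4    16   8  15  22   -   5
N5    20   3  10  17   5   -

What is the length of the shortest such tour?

Hub - N1 - N2 - N3 - N4 - N5 - Hub: 17+7+26+22+5+20 = 97
Hub - N1 - N2 - N3 - N5 - N4 - Hub: 17+7+26+17+5+16 = 88
Hub - N1 - N2 - N4 - N3 - N5 - Hub: 17+7+15+22+17+20 = 98
Hub - N1 - N2 - N4 - N5 - N3 - Hub: 17+7+15+5+17+31 = 92
Hub - N1 - N2 - N5 - N3 - N4 - Hub: 17+7+10+17+22+16 = 89
Hub - N1 - N2 - N5 - N4 - N3 - Hub: 17+7+10+5+22+31 = 92
Hub - N1 - N3 - N2 - N4 - N5 - Hub: 17+20+26+15+5+20 = 103
Hub - N1 - N3 - N2 - N5 - N4 - Hub: 17+20+26+10+5+16 = 94
Hub - N1 - N3 - N4 - N2 - N5 - Hub: 17+20+22+15+10+20 = 104
Hub - N1 - N3 - N4 - N5 - N2 - Hub: 17+20+22+5+10+24 = 98
Hub - N1 - N3 - N5 - N2 - N4 - Hub: 17+20+17+10+15+16 = 95
Hub - N1 - N3 - N5 - N4 - N2 - Hub: 17+20+17+5+15+24 = 98
Hub - N1 - N4 - N2 - N3 - N5 - Hub: 17+8+15+26+17+20 = 103
Hub - N1 - N4 - N2 - N5 - N3 - Hub: 17+8+15+10+17+31 = 98
… (46 more)
The minimum is 88.
One optimal route: Hub → N1 → N2 → N3 → N5 → N4 → Hub (or its reverse).

Minimum total distance: 88 min.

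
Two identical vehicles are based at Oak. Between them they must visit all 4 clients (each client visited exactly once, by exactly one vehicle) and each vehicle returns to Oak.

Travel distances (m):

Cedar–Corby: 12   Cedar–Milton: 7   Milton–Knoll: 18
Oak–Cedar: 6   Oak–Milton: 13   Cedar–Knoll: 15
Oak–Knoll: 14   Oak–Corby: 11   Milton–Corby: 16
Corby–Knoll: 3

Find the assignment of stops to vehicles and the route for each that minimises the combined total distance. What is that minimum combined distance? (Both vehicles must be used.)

Check every non-empty split of the stops between the two vehicles; for each half take its own optimal tour:
  {Cedar} + {Milton, Corby, Knoll}: 12 + 45 = 57
  {Milton} + {Cedar, Corby, Knoll}: 26 + 35 = 61
  {Cedar, Milton} + {Corby, Knoll}: 26 + 28 = 54
  {Corby} + {Cedar, Milton, Knoll}: 22 + 45 = 67
  {Cedar, Corby} + {Milton, Knoll}: 29 + 45 = 74
  {Milton, Corby} + {Cedar, Knoll}: 40 + 35 = 75
  … (7 splits in total)
Best: vehicle 1 Oak → Cedar → Milton → Oak = 26; vehicle 2 Oak → Corby → Knoll → Oak = 28; combined 54.

Minimum combined distance: 54 m.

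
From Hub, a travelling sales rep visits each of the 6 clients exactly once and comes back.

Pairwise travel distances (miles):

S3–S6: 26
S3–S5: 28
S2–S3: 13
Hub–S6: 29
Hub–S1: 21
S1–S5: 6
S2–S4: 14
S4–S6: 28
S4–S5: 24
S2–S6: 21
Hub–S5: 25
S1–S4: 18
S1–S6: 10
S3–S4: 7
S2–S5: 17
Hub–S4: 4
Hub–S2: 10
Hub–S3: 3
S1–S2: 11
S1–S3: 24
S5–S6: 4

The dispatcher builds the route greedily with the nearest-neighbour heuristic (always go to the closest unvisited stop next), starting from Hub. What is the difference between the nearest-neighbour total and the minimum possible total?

Hub: S3=3, S4=4, S2=10, S1=21, S5=25, S6=29 ⇒ S3
S3: S4=7, S2=13, S1=24, S6=26, S5=28 ⇒ S4
S4: S2=14, S1=18, S5=24, S6=28 ⇒ S2
S2: S1=11, S5=17, S6=21 ⇒ S1
S1: S5=6, S6=10 ⇒ S5
S5: S6=4 ⇒ S6
NN route Hub → S3 → S4 → S2 → S1 → S5 → S6 → Hub costs 74.
Optimal: Hub → S2 → S1 → S5 → S6 → S3 → S4 → Hub costs 68 (by enumerating all 360 distinct tours).
Excess = 74 − 68 = 6.

Excess over optimum: 6 miles.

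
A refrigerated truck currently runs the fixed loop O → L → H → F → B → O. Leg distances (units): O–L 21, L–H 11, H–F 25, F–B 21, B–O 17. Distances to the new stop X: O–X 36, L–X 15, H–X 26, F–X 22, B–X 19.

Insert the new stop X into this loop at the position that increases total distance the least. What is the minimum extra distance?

Insertion cost between consecutive stops i–j is d(i,X) + d(X,j) − d(i,j):
  between O and L: 36 + 15 − 21 = 30
  between L and H: 15 + 26 − 11 = 30
  between H and F: 26 + 22 − 25 = 23
  between F and B: 22 + 19 − 21 = 20
  between B and O: 19 + 36 − 17 = 38
Cheapest insertion is between F and B, adding 20.
New total = 95 + 20 = 115.

+20 — insert X between F and B.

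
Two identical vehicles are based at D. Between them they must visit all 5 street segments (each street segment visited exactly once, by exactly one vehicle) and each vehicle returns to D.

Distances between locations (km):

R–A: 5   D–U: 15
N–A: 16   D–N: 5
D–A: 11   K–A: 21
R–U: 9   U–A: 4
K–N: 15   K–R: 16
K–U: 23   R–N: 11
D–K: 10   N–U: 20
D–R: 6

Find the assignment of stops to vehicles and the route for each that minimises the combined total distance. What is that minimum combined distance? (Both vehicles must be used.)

Minimum combined distance: 58 km.

Try each way of splitting the stops between the two vehicles (each non-empty) and, for each split, find the best tour for each vehicle:
  {K} + {R, N, U, A}: 20 + 40 = 60
  {R} + {K, N, U, A}: 12 + 58 = 70
  {K, R} + {N, U, A}: 32 + 40 = 72
  {N} + {K, R, U, A}: 10 + 48 = 58
  {K, N} + {R, U, A}: 30 + 30 = 60
  {R, N} + {K, U, A}: 22 + 48 = 70
  … (15 splits in total)
Best: vehicle 1 D → N → D = 10; vehicle 2 D → K → U → A → R → D = 48; combined 58.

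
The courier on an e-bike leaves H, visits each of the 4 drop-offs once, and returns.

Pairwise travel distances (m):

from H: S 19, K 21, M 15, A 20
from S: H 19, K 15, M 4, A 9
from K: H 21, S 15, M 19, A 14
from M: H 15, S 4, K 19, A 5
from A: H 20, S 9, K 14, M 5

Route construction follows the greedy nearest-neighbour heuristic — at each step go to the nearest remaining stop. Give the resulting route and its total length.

From H: distances to unvisited — M=15, S=19, A=20, K=21. Nearest is M (15).
From M: distances to unvisited — S=4, A=5, K=19. Nearest is S (4).
From S: distances to unvisited — A=9, K=15. Nearest is A (9).
From A: distances to unvisited — K=14. Nearest is K (14).
Return K→H: 21.
Total = 15 + 4 + 9 + 14 + 21 = 63.

Total distance 63 m via the nearest-neighbour route H → M → S → A → K → H.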